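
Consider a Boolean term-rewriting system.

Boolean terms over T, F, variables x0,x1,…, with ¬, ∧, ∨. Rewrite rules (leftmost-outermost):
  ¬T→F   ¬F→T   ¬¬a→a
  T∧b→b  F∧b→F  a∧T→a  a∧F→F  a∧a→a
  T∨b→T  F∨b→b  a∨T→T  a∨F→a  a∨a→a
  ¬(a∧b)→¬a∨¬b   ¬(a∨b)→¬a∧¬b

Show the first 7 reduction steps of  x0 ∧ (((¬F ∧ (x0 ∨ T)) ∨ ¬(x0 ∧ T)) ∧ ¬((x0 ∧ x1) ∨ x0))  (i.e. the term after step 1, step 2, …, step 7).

  start: x0 ∧ (((¬F ∧ (x0 ∨ T)) ∨ ¬(x0 ∧ T)) ∧ ¬((x0 ∧ x1) ∨ x0))
  →1  x0 ∧ (((T ∧ (x0 ∨ T)) ∨ ¬(x0 ∧ T)) ∧ ¬((x0 ∧ x1) ∨ x0))
  →2  x0 ∧ (((x0 ∨ T) ∨ ¬(x0 ∧ T)) ∧ ¬((x0 ∧ x1) ∨ x0))
  →3  x0 ∧ ((T ∨ ¬(x0 ∧ T)) ∧ ¬((x0 ∧ x1) ∨ x0))
  →4  x0 ∧ (T ∧ ¬((x0 ∧ x1) ∨ x0))
  →5  x0 ∧ ¬((x0 ∧ x1) ∨ x0)
  →6  x0 ∧ (¬(x0 ∧ x1) ∧ ¬x0)
  →7  x0 ∧ ((¬x0 ∨ ¬x1) ∧ ¬x0)

Answer: after 7 steps: x0 ∧ ((¬x0 ∨ ¬x1) ∧ ¬x0)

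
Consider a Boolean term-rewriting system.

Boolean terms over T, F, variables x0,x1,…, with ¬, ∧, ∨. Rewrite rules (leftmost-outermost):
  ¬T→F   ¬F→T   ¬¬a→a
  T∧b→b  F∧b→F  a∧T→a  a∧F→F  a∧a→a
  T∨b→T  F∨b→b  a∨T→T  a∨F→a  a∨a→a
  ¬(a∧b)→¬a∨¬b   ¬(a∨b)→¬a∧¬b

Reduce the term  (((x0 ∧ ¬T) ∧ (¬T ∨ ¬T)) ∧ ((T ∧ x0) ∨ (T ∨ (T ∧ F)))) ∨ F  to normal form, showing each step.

  start: (((x0 ∧ ¬T) ∧ (¬T ∨ ¬T)) ∧ ((T ∧ x0) ∨ (T ∨ (T ∧ F)))) ∨ F
  →1  ((x0 ∧ ¬T) ∧ (¬T ∨ ¬T)) ∧ ((T ∧ x0) ∨ (T ∨ (T ∧ F)))
  →2  ((x0 ∧ F) ∧ (¬T ∨ ¬T)) ∧ ((T ∧ x0) ∨ (T ∨ (T ∧ F)))
  →3  (F ∧ (¬T ∨ ¬T)) ∧ ((T ∧ x0) ∨ (T ∨ (T ∧ F)))
  →4  F ∧ ((T ∧ x0) ∨ (T ∨ (T ∧ F)))
  →5  F

Answer: normal form = F  (in 5 steps)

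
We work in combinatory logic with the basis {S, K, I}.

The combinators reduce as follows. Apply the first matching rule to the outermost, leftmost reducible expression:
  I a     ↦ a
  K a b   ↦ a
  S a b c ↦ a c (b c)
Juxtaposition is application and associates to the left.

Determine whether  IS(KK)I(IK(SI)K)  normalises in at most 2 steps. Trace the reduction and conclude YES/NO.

Answer: NO — after 2 steps the term is KK(IK(SI)K)(I(IK(SI)K)), not yet normal

Derivation:
  start: IS(KK)I(IK(SI)K)
  step 1: S(KK)I(IK(SI)K)
  step 2: KK(IK(SI)K)(I(IK(SI)K))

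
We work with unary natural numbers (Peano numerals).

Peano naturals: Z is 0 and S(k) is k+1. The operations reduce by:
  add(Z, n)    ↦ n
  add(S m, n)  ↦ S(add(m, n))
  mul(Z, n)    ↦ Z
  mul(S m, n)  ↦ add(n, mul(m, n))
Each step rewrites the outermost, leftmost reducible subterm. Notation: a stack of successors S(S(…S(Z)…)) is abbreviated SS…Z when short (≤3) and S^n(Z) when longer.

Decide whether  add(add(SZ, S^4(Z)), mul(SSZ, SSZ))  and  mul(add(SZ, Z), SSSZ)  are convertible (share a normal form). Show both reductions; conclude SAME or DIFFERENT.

Term A:
  start: add(add(SZ, S^4(Z)), mul(SSZ, SSZ))
  →1  add(S(add(Z, S^4(Z))), mul(SSZ, SSZ))
  →2  S(add(add(Z, S^4(Z)), mul(SSZ, SSZ)))
  →3  S(add(S^4(Z), mul(SSZ, SSZ)))
  →4  S(S(add(SSSZ, mul(SSZ, SSZ))))
  →5  S(S(S(add(SSZ, mul(SSZ, SSZ)))))
  →6  S(S(S(S(add(SZ, mul(SSZ, SSZ))))))
  →7  S(S(S(S(S(add(Z, mul(SSZ, SSZ)))))))
  →8  S(S(S(S(S(mul(SSZ, SSZ))))))
  →9  S(S(S(S(S(add(SSZ, mul(SZ, SSZ)))))))
  →10  S(S(S(S(S(S(add(SZ, mul(SZ, SSZ))))))))
  →11  S(S(S(S(S(S(S(add(Z, mul(SZ, SSZ)))))))))
  →12  S(S(S(S(S(S(S(mul(SZ, SSZ))))))))
  →13  S(S(S(S(S(S(S(add(SSZ, mul(Z, SSZ)))))))))
  →14  S(S(S(S(S(S(S(S(add(SZ, mul(Z, SSZ))))))))))
  →15  S(S(S(S(S(S(S(S(S(add(Z, mul(Z, SSZ)))))))))))
  →16  S(S(S(S(S(S(S(S(S(mul(Z, SSZ))))))))))
  →17  S^9(Z)

Term B:
  start: mul(add(SZ, Z), SSSZ)
  →1  mul(S(add(Z, Z)), SSSZ)
  →2  add(SSSZ, mul(add(Z, Z), SSSZ))
  →3  S(add(SSZ, mul(add(Z, Z), SSSZ)))
  →4  S(S(add(SZ, mul(add(Z, Z), SSSZ))))
  →5  S(S(S(add(Z, mul(add(Z, Z), SSSZ)))))
  →6  S(S(S(mul(add(Z, Z), SSSZ))))
  →7  S(S(S(mul(Z, SSSZ))))
  →8  SSSZ

Answer: DIFFERENT — A ⇓ S^9(Z), B ⇓ SSSZ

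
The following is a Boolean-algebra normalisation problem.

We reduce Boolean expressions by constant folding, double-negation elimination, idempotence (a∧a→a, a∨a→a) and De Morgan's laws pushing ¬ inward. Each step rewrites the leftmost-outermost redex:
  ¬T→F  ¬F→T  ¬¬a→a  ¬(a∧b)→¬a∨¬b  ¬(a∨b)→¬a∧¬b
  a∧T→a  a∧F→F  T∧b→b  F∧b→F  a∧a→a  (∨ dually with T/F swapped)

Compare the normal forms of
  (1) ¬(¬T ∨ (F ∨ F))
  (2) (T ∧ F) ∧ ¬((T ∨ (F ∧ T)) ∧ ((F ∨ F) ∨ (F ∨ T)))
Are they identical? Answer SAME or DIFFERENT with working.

Answer: DIFFERENT — A ⇓ T, B ⇓ F

Derivation:
Term A:
  start: ¬(¬T ∨ (F ∨ F))
  →1  ¬¬T ∧ ¬(F ∨ F)
  →2  T ∧ ¬(F ∨ F)
  →3  ¬(F ∨ F)
  →4  ¬F ∧ ¬F
  →5  ¬F
  →6  T

Term B:
  start: (T ∧ F) ∧ ¬((T ∨ (F ∧ T)) ∧ ((F ∨ F) ∨ (F ∨ T)))
  →1  F ∧ ¬((T ∨ (F ∧ T)) ∧ ((F ∨ F) ∨ (F ∨ T)))
  →2  F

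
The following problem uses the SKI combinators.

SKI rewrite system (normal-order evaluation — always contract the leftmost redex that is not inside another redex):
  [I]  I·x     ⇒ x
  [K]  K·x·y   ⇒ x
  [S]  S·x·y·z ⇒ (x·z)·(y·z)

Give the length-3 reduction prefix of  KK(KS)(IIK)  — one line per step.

Answer: after 3 steps: KK

Reduction:
  start: KK(KS)(IIK)
  step 1: K(IIK)
  step 2: K(IK)
  step 3: KK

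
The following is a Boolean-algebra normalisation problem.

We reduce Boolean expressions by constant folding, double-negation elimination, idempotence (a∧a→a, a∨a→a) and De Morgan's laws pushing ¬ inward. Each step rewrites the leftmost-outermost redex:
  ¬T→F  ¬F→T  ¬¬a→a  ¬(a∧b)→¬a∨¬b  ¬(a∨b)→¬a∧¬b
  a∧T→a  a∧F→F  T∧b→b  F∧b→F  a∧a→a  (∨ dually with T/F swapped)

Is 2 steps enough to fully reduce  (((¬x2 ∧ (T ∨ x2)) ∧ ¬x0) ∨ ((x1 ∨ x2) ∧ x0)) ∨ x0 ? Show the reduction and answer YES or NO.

  start: (((¬x2 ∧ (T ∨ x2)) ∧ ¬x0) ∨ ((x1 ∨ x2) ∧ x0)) ∨ x0
  step 1: (((¬x2 ∧ T) ∧ ¬x0) ∨ ((x1 ∨ x2) ∧ x0)) ∨ x0
  step 2: ((¬x2 ∧ ¬x0) ∨ ((x1 ∨ x2) ∧ x0)) ∨ x0

Answer: YES — reaches normal form ((¬x2 ∧ ¬x0) ∨ ((x1 ∨ x2) ∧ x0)) ∨ x0 in 2 ≤ 2 steps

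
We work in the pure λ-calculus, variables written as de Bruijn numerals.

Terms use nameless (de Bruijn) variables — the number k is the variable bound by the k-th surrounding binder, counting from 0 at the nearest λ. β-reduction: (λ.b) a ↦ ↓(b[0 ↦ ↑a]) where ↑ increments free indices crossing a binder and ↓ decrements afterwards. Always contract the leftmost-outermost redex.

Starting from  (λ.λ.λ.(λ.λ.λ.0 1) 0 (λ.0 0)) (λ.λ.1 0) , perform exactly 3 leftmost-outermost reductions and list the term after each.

Answer: after 3 steps: λ.λ.λ.0 (λ.0 0)

Working:
  start: (λ.λ.λ.(λ.λ.λ.0 1) 0 (λ.0 0)) (λ.λ.1 0)
  step 1: λ.λ.(λ.λ.λ.0 1) 0 (λ.0 0)
  step 2: λ.λ.(λ.λ.0 1) (λ.0 0)
  step 3: λ.λ.λ.0 (λ.0 0)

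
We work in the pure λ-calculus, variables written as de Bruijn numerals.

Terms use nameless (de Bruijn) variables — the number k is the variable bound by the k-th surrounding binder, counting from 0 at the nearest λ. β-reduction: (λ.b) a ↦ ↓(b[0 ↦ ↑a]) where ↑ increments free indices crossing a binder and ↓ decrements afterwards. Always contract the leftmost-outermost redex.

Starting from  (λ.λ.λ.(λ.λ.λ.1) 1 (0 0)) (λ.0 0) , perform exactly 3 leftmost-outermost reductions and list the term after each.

  start: (λ.λ.λ.(λ.λ.λ.1) 1 (0 0)) (λ.0 0)
  [1] λ.λ.(λ.λ.λ.1) 1 (0 0)
  [2] λ.λ.(λ.λ.1) (0 0)
  [3] λ.λ.λ.1 1

Answer: after 3 steps: λ.λ.λ.1 1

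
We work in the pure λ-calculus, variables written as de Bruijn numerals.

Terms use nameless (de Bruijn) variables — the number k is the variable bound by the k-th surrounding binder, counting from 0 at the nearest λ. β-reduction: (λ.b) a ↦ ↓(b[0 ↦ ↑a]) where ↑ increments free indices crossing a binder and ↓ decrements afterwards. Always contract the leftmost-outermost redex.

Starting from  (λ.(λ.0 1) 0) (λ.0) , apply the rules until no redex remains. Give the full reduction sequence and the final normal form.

Answer: normal form = λ.0  (in 3 steps)

Working:
  start: (λ.(λ.0 1) 0) (λ.0)
  step 1: (λ.0 (λ.0)) (λ.0)
  step 2: (λ.0) (λ.0)
  step 3: λ.0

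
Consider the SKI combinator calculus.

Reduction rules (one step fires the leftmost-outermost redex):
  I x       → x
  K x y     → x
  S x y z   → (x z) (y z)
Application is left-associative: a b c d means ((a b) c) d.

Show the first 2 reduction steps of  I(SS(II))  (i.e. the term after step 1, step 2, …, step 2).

  start: I(SS(II))
  [1] SS(II)
  [2] SSI

Answer: after 2 steps: SSI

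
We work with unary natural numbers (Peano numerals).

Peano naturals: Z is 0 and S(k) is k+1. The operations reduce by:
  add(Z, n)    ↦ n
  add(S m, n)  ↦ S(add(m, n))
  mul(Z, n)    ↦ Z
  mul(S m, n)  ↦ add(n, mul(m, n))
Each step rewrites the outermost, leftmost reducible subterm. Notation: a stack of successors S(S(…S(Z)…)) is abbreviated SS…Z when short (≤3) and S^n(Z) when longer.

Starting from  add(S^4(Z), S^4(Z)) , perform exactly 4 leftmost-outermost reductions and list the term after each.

Answer: after 4 steps: S(S(S(S(add(Z, S^4(Z))))))

Working:
  start: add(S^4(Z), S^4(Z))
  [1] S(add(SSSZ, S^4(Z)))
  [2] S(S(add(SSZ, S^4(Z))))
  [3] S(S(S(add(SZ, S^4(Z)))))
  [4] S(S(S(S(add(Z, S^4(Z))))))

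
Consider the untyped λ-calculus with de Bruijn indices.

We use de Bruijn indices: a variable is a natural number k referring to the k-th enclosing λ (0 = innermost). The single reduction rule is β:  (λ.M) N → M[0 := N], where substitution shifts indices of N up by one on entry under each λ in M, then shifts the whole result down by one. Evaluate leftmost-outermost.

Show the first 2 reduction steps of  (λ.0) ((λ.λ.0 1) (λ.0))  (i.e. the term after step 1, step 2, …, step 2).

Answer: after 2 steps: λ.0 (λ.0)

Derivation:
  start: (λ.0) ((λ.λ.0 1) (λ.0))
  →1  (λ.λ.0 1) (λ.0)
  →2  λ.0 (λ.0)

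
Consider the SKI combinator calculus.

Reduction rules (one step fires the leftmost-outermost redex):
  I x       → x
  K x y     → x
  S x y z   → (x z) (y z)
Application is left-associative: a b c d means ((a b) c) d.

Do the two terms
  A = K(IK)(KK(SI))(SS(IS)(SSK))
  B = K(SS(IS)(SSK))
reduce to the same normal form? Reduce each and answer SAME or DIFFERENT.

Answer: SAME — A ⇓ K(S(SSK)(S(SSK))), B ⇓ K(S(SSK)(S(SSK)))

Derivation:
Term A:
  start: K(IK)(KK(SI))(SS(IS)(SSK))
  →1  IK(SS(IS)(SSK))
  →2  K(SS(IS)(SSK))
  →3  K(S(SSK)(IS(SSK)))
  →4  K(S(SSK)(S(SSK)))

Term B:
  start: K(SS(IS)(SSK))
  →1  K(S(SSK)(IS(SSK)))
  →2  K(S(SSK)(S(SSK)))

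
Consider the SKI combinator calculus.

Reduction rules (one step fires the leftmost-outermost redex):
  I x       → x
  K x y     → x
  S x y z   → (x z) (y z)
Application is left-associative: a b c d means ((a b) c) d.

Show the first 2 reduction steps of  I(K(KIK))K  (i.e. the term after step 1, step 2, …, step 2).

Answer: after 2 steps: KIK

Reduction:
  start: I(K(KIK))K
  [1] K(KIK)K
  [2] KIK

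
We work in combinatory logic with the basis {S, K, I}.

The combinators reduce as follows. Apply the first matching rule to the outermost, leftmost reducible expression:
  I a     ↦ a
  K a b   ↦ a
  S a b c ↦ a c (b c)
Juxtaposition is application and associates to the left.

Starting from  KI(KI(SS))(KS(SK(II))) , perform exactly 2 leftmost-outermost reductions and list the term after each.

Answer: after 2 steps: KS(SK(II))

Derivation:
  start: KI(KI(SS))(KS(SK(II)))
  [1] I(KS(SK(II)))
  [2] KS(SK(II))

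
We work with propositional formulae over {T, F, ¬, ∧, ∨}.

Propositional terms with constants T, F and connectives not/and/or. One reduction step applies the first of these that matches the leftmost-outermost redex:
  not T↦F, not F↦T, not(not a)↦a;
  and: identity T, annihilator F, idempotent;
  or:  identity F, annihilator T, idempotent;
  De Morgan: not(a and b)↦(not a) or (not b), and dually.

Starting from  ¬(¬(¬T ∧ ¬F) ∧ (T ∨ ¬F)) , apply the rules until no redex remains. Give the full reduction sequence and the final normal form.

Answer: normal form = F  (in 8 steps)

Derivation:
  start: ¬(¬(¬T ∧ ¬F) ∧ (T ∨ ¬F))
  step 1: ¬¬(¬T ∧ ¬F) ∨ ¬(T ∨ ¬F)
  step 2: (¬T ∧ ¬F) ∨ ¬(T ∨ ¬F)
  step 3: (F ∧ ¬F) ∨ ¬(T ∨ ¬F)
  step 4: F ∨ ¬(T ∨ ¬F)
  step 5: ¬(T ∨ ¬F)
  step 6: ¬T ∧ ¬¬F
  step 7: F ∧ ¬¬F
  step 8: F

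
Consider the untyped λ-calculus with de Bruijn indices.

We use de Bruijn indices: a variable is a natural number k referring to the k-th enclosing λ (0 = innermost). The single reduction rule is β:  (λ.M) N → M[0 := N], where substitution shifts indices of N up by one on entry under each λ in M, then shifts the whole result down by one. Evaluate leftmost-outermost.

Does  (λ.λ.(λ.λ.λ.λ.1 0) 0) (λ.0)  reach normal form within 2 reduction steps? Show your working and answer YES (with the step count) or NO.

  start: (λ.λ.(λ.λ.λ.λ.1 0) 0) (λ.0)
  step 1: λ.(λ.λ.λ.λ.1 0) 0
  step 2: λ.λ.λ.λ.1 0

Answer: YES — reaches normal form λ.λ.λ.λ.1 0 in 2 ≤ 2 steps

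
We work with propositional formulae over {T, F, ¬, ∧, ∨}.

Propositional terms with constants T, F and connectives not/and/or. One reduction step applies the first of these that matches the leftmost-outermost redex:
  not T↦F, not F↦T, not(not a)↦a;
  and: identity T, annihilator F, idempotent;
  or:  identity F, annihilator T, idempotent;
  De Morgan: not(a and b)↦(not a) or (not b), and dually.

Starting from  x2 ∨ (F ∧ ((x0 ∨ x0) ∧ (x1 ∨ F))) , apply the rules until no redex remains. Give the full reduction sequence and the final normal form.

  start: x2 ∨ (F ∧ ((x0 ∨ x0) ∧ (x1 ∨ F)))
  →1  x2 ∨ F
  →2  x2

Answer: normal form = x2  (in 2 steps)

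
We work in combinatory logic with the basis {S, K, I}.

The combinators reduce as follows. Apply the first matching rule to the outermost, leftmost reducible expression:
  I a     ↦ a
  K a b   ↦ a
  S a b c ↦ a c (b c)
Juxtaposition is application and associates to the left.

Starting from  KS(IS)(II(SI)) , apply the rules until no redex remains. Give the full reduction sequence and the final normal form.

Answer: normal form = S(SI)  (in 3 steps)

Derivation:
  start: KS(IS)(II(SI))
  [1] S(II(SI))
  [2] S(I(SI))
  [3] S(SI)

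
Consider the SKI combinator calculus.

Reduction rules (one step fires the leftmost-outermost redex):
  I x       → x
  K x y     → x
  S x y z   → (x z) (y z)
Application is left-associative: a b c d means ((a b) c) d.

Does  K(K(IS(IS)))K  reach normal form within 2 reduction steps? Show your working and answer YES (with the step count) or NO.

Answer: NO — after 2 steps the term is K(S(IS)), not yet normal

Reduction:
  start: K(K(IS(IS)))K
  step 1: K(IS(IS))
  step 2: K(S(IS))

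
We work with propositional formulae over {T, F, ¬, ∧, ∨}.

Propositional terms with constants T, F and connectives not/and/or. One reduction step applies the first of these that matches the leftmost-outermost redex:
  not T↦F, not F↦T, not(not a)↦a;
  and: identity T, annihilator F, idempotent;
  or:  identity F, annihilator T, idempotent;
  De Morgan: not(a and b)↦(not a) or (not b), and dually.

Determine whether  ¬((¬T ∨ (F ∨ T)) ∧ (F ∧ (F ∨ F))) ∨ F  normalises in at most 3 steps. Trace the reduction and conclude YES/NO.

Answer: NO — after 3 steps the term is (¬¬T ∧ ¬(F ∨ T)) ∨ ¬(F ∧ (F ∨ F)), not yet normal

Working:
  start: ¬((¬T ∨ (F ∨ T)) ∧ (F ∧ (F ∨ F))) ∨ F
  [1] ¬((¬T ∨ (F ∨ T)) ∧ (F ∧ (F ∨ F)))
  [2] ¬(¬T ∨ (F ∨ T)) ∨ ¬(F ∧ (F ∨ F))
  [3] (¬¬T ∧ ¬(F ∨ T)) ∨ ¬(F ∧ (F ∨ F))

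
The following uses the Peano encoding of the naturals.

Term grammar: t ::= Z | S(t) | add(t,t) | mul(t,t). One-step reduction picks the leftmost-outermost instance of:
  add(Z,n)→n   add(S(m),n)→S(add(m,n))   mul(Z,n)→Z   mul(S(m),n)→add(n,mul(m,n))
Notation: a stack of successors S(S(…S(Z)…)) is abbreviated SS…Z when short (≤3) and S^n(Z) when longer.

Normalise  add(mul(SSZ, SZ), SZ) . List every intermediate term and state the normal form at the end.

  start: add(mul(SSZ, SZ), SZ)
  →1  add(add(SZ, mul(SZ, SZ)), SZ)
  →2  add(S(add(Z, mul(SZ, SZ))), SZ)
  →3  S(add(add(Z, mul(SZ, SZ)), SZ))
  →4  S(add(mul(SZ, SZ), SZ))
  →5  S(add(add(SZ, mul(Z, SZ)), SZ))
  →6  S(add(S(add(Z, mul(Z, SZ))), SZ))
  →7  S(S(add(add(Z, mul(Z, SZ)), SZ)))
  →8  S(S(add(mul(Z, SZ), SZ)))
  →9  S(S(add(Z, SZ)))
  →10  SSSZ

Answer: normal form = SSSZ  (in 10 steps)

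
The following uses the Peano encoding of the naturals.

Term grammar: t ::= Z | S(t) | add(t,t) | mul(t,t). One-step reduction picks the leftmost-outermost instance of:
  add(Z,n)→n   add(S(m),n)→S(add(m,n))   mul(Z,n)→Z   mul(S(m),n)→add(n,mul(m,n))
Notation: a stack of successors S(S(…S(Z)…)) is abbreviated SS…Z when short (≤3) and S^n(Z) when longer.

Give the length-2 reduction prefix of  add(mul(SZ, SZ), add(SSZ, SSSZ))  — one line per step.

  start: add(mul(SZ, SZ), add(SSZ, SSSZ))
  step 1: add(add(SZ, mul(Z, SZ)), add(SSZ, SSSZ))
  step 2: add(S(add(Z, mul(Z, SZ))), add(SSZ, SSSZ))

Answer: after 2 steps: add(S(add(Z, mul(Z, SZ))), add(SSZ, SSSZ))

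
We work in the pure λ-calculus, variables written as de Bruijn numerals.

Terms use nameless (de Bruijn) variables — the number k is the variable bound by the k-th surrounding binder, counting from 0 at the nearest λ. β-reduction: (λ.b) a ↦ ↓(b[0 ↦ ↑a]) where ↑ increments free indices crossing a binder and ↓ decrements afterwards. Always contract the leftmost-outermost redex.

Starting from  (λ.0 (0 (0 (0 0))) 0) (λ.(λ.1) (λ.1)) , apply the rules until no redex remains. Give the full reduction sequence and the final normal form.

Answer: normal form = λ.0  (in 12 steps)

Working:
  start: (λ.0 (0 (0 (0 0))) 0) (λ.(λ.1) (λ.1))
  step 1: (λ.(λ.1) (λ.1)) ((λ.(λ.1) (λ.1)) ((λ.(λ.1) (λ.1)) ((λ.(λ.1) (λ.1)) (λ.(λ.1) (λ.1))))) (λ.(λ.1) (λ.1))
  step 2: (λ.(λ.(λ.1) (λ.1)) ((λ.(λ.1) (λ.1)) ((λ.(λ.1) (λ.1)) (λ.(λ.1) (λ.1))))) (λ.(λ.(λ.1) (λ.1)) ((λ.(λ.1) (λ.1)) ((λ.(λ.1) (λ.1)) (λ.(λ.1) (λ.1))))) (λ.(λ.1) (λ.1))
  step 3: (λ.(λ.1) (λ.1)) ((λ.(λ.1) (λ.1)) ((λ.(λ.1) (λ.1)) (λ.(λ.1) (λ.1)))) (λ.(λ.1) (λ.1))
  step 4: (λ.(λ.(λ.1) (λ.1)) ((λ.(λ.1) (λ.1)) (λ.(λ.1) (λ.1)))) (λ.(λ.(λ.1) (λ.1)) ((λ.(λ.1) (λ.1)) (λ.(λ.1) (λ.1)))) (λ.(λ.1) (λ.1))
  step 5: (λ.(λ.1) (λ.1)) ((λ.(λ.1) (λ.1)) (λ.(λ.1) (λ.1))) (λ.(λ.1) (λ.1))
  step 6: (λ.(λ.(λ.1) (λ.1)) (λ.(λ.1) (λ.1))) (λ.(λ.(λ.1) (λ.1)) (λ.(λ.1) (λ.1))) (λ.(λ.1) (λ.1))
  step 7: (λ.(λ.1) (λ.1)) (λ.(λ.1) (λ.1)) (λ.(λ.1) (λ.1))
  step 8: (λ.λ.(λ.1) (λ.1)) (λ.λ.(λ.1) (λ.1)) (λ.(λ.1) (λ.1))
  step 9: (λ.(λ.1) (λ.1)) (λ.(λ.1) (λ.1))
  step 10: (λ.λ.(λ.1) (λ.1)) (λ.λ.(λ.1) (λ.1))
  step 11: λ.(λ.1) (λ.1)
  step 12: λ.0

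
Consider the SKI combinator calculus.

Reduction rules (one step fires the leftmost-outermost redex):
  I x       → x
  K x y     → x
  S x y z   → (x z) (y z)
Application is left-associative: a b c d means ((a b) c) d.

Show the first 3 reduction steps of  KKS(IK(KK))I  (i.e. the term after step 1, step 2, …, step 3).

  start: KKS(IK(KK))I
  step 1: K(IK(KK))I
  step 2: IK(KK)
  step 3: K(KK)

Answer: after 3 steps: K(KK)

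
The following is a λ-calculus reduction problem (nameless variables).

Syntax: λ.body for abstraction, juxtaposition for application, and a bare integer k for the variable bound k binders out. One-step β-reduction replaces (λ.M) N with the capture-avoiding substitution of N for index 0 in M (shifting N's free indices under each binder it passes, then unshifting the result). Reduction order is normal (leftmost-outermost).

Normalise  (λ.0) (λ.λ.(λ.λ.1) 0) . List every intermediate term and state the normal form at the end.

  start: (λ.0) (λ.λ.(λ.λ.1) 0)
  [1] λ.λ.(λ.λ.1) 0
  [2] λ.λ.λ.1

Answer: normal form = λ.λ.λ.1  (in 2 steps)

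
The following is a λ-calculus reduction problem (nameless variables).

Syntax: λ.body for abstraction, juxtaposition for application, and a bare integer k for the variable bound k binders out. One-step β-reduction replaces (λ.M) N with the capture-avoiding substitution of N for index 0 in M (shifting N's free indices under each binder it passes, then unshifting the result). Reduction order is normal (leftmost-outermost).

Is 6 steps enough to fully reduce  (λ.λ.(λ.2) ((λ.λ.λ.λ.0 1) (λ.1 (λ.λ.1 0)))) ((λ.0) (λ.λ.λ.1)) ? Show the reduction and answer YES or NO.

Answer: YES — reaches normal form λ.λ.λ.λ.1 in 3 ≤ 6 steps

Derivation:
  start: (λ.λ.(λ.2) ((λ.λ.λ.λ.0 1) (λ.1 (λ.λ.1 0)))) ((λ.0) (λ.λ.λ.1))
  →1  λ.(λ.(λ.0) (λ.λ.λ.1)) ((λ.λ.λ.λ.0 1) (λ.1 (λ.λ.1 0)))
  →2  λ.(λ.0) (λ.λ.λ.1)
  →3  λ.λ.λ.λ.1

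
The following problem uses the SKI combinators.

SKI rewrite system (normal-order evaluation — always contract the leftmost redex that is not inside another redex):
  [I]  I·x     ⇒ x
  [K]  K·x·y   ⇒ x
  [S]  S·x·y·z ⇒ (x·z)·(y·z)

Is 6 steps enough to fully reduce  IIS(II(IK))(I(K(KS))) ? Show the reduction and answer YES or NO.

Answer: YES — reaches normal form SK(K(KS)) in 6 ≤ 6 steps

Reduction:
  start: IIS(II(IK))(I(K(KS)))
  →1  IS(II(IK))(I(K(KS)))
  →2  S(II(IK))(I(K(KS)))
  →3  S(I(IK))(I(K(KS)))
  →4  S(IK)(I(K(KS)))
  →5  SK(I(K(KS)))
  →6  SK(K(KS))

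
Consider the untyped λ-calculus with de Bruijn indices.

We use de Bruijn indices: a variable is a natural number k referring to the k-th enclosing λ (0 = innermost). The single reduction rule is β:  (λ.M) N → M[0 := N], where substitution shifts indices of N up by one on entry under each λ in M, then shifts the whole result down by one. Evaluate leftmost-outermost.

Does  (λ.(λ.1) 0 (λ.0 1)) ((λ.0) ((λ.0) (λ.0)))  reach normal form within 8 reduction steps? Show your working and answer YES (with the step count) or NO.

Answer: YES — reaches normal form λ.0 (λ.0) in 7 ≤ 8 steps

Reduction:
  start: (λ.(λ.1) 0 (λ.0 1)) ((λ.0) ((λ.0) (λ.0)))
  step 1: (λ.(λ.0) ((λ.0) (λ.0))) ((λ.0) ((λ.0) (λ.0))) (λ.0 ((λ.0) ((λ.0) (λ.0))))
  step 2: (λ.0) ((λ.0) (λ.0)) (λ.0 ((λ.0) ((λ.0) (λ.0))))
  step 3: (λ.0) (λ.0) (λ.0 ((λ.0) ((λ.0) (λ.0))))
  step 4: (λ.0) (λ.0 ((λ.0) ((λ.0) (λ.0))))
  step 5: λ.0 ((λ.0) ((λ.0) (λ.0)))
  step 6: λ.0 ((λ.0) (λ.0))
  step 7: λ.0 (λ.0)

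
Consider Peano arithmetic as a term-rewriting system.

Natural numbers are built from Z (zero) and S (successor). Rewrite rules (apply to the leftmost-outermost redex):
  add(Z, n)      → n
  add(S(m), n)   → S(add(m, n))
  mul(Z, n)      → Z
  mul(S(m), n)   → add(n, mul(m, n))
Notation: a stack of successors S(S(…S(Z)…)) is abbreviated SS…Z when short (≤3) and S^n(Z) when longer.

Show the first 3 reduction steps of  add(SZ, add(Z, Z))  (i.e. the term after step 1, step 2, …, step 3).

Answer: after 3 steps: SZ

Working:
  start: add(SZ, add(Z, Z))
  step 1: S(add(Z, add(Z, Z)))
  step 2: S(add(Z, Z))
  step 3: SZ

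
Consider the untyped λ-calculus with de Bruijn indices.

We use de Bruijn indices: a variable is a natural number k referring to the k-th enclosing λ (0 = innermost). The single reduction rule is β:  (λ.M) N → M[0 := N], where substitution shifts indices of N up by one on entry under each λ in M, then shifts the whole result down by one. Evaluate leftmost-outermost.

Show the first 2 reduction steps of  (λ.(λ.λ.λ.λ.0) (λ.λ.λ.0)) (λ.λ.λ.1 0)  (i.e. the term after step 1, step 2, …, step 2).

  start: (λ.(λ.λ.λ.λ.0) (λ.λ.λ.0)) (λ.λ.λ.1 0)
  step 1: (λ.λ.λ.λ.0) (λ.λ.λ.0)
  step 2: λ.λ.λ.0

Answer: after 2 steps: λ.λ.λ.0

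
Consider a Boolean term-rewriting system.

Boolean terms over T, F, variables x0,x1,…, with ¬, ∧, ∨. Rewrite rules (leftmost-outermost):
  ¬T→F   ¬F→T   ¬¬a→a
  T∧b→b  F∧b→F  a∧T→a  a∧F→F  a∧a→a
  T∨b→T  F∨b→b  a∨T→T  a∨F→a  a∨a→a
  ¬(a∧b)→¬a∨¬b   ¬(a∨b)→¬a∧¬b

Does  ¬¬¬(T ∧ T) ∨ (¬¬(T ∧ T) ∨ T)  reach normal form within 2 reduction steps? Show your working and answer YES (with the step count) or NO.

Answer: NO — after 2 steps the term is (¬T ∨ ¬T) ∨ (¬¬(T ∧ T) ∨ T), not yet normal

Working:
  start: ¬¬¬(T ∧ T) ∨ (¬¬(T ∧ T) ∨ T)
  step 1: ¬(T ∧ T) ∨ (¬¬(T ∧ T) ∨ T)
  step 2: (¬T ∨ ¬T) ∨ (¬¬(T ∧ T) ∨ T)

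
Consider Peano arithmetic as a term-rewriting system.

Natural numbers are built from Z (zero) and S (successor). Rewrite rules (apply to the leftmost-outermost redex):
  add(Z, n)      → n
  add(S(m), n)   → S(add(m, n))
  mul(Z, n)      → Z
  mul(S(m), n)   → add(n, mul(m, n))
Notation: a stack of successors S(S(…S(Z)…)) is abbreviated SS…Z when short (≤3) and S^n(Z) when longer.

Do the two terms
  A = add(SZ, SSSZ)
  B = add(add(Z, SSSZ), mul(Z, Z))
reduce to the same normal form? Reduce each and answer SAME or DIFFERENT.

Term A:
  start: add(SZ, SSSZ)
  step 1: S(add(Z, SSSZ))
  step 2: S^4(Z)

Term B:
  start: add(add(Z, SSSZ), mul(Z, Z))
  step 1: add(SSSZ, mul(Z, Z))
  step 2: S(add(SSZ, mul(Z, Z)))
  step 3: S(S(add(SZ, mul(Z, Z))))
  step 4: S(S(S(add(Z, mul(Z, Z)))))
  step 5: S(S(S(mul(Z, Z))))
  step 6: SSSZ

Answer: DIFFERENT — A ⇓ S^4(Z), B ⇓ SSSZ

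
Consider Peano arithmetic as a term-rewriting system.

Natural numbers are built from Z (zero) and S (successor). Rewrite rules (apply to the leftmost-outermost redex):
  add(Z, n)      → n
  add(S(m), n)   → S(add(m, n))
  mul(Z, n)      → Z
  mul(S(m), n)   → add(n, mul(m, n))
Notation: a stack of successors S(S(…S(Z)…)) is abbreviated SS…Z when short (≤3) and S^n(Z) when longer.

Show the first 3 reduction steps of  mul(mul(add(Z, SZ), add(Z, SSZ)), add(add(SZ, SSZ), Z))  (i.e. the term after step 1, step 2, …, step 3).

  start: mul(mul(add(Z, SZ), add(Z, SSZ)), add(add(SZ, SSZ), Z))
  step 1: mul(mul(SZ, add(Z, SSZ)), add(add(SZ, SSZ), Z))
  step 2: mul(add(add(Z, SSZ), mul(Z, add(Z, SSZ))), add(add(SZ, SSZ), Z))
  step 3: mul(add(SSZ, mul(Z, add(Z, SSZ))), add(add(SZ, SSZ), Z))

Answer: after 3 steps: mul(add(SSZ, mul(Z, add(Z, SSZ))), add(add(SZ, SSZ), Z))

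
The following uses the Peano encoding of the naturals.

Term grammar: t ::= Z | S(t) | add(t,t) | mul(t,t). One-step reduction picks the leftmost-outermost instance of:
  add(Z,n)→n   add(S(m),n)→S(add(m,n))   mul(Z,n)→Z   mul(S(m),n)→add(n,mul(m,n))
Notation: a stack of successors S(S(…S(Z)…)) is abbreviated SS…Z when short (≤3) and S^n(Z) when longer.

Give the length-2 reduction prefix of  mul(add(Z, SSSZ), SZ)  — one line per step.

Answer: after 2 steps: add(SZ, mul(SSZ, SZ))

Reduction:
  start: mul(add(Z, SSSZ), SZ)
  [1] mul(SSSZ, SZ)
  [2] add(SZ, mul(SSZ, SZ))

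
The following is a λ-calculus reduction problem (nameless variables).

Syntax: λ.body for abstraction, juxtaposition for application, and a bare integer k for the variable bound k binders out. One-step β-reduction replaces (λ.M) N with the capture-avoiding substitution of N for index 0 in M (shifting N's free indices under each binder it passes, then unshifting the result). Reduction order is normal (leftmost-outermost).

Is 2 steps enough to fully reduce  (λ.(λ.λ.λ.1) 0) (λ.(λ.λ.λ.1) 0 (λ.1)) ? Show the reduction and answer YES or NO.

Answer: YES — reaches normal form λ.λ.1 in 2 ≤ 2 steps

Working:
  start: (λ.(λ.λ.λ.1) 0) (λ.(λ.λ.λ.1) 0 (λ.1))
  step 1: (λ.λ.λ.1) (λ.(λ.λ.λ.1) 0 (λ.1))
  step 2: λ.λ.1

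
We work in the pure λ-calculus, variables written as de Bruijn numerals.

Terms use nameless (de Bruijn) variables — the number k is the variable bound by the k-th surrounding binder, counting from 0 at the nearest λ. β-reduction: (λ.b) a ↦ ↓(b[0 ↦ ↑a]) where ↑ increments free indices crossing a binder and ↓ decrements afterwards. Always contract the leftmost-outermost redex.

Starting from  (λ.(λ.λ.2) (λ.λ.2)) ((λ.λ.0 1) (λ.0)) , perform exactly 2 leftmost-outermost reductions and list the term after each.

  start: (λ.(λ.λ.2) (λ.λ.2)) ((λ.λ.0 1) (λ.0))
  →1  (λ.λ.(λ.λ.0 1) (λ.0)) (λ.λ.(λ.λ.0 1) (λ.0))
  →2  λ.(λ.λ.0 1) (λ.0)

Answer: after 2 steps: λ.(λ.λ.0 1) (λ.0)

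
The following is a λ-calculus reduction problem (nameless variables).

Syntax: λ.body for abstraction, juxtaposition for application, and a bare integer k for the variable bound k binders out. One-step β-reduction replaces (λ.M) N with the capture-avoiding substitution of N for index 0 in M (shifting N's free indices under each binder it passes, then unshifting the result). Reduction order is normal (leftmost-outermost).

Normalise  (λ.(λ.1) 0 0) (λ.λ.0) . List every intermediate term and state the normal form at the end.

  start: (λ.(λ.1) 0 0) (λ.λ.0)
  [1] (λ.λ.λ.0) (λ.λ.0) (λ.λ.0)
  [2] (λ.λ.0) (λ.λ.0)
  [3] λ.0

Answer: normal form = λ.0  (in 3 steps)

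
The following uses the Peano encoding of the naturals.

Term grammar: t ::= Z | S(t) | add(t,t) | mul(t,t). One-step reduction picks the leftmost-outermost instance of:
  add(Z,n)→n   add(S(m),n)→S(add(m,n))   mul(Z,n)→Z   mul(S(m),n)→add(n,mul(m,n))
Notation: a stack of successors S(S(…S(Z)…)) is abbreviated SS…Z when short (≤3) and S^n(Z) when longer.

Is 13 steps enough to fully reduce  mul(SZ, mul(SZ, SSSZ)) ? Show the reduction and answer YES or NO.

Answer: YES — reaches normal form SSSZ in 12 ≤ 13 steps

Working:
  start: mul(SZ, mul(SZ, SSSZ))
  [1] add(mul(SZ, SSSZ), mul(Z, mul(SZ, SSSZ)))
  [2] add(add(SSSZ, mul(Z, SSSZ)), mul(Z, mul(SZ, SSSZ)))
  [3] add(S(add(SSZ, mul(Z, SSSZ))), mul(Z, mul(SZ, SSSZ)))
  [4] S(add(add(SSZ, mul(Z, SSSZ)), mul(Z, mul(SZ, SSSZ))))
  [5] S(add(S(add(SZ, mul(Z, SSSZ))), mul(Z, mul(SZ, SSSZ))))
  [6] S(S(add(add(SZ, mul(Z, SSSZ)), mul(Z, mul(SZ, SSSZ)))))
  [7] S(S(add(S(add(Z, mul(Z, SSSZ))), mul(Z, mul(SZ, SSSZ)))))
  [8] S(S(S(add(add(Z, mul(Z, SSSZ)), mul(Z, mul(SZ, SSSZ))))))
  [9] S(S(S(add(mul(Z, SSSZ), mul(Z, mul(SZ, SSSZ))))))
  [10] S(S(S(add(Z, mul(Z, mul(SZ, SSSZ))))))
  [11] S(S(S(mul(Z, mul(SZ, SSSZ)))))
  [12] SSSZ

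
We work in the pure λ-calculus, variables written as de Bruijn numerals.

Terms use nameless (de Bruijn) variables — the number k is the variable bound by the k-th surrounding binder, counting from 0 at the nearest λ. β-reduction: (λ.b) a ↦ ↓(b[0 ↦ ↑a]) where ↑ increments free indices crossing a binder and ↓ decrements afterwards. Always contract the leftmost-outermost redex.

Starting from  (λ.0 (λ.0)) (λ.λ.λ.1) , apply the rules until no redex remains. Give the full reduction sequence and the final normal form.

  start: (λ.0 (λ.0)) (λ.λ.λ.1)
  step 1: (λ.λ.λ.1) (λ.0)
  step 2: λ.λ.1

Answer: normal form = λ.λ.1  (in 2 steps)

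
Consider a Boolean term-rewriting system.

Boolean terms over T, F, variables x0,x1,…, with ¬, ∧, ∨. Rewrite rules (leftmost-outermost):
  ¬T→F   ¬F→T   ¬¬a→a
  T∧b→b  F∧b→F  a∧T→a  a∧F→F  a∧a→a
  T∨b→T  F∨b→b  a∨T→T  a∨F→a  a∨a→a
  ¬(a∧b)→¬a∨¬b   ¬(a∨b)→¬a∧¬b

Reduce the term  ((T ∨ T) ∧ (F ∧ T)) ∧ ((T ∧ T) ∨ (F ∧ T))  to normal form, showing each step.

Answer: normal form = F  (in 4 steps)

Reduction:
  start: ((T ∨ T) ∧ (F ∧ T)) ∧ ((T ∧ T) ∨ (F ∧ T))
  [1] (T ∧ (F ∧ T)) ∧ ((T ∧ T) ∨ (F ∧ T))
  [2] (F ∧ T) ∧ ((T ∧ T) ∨ (F ∧ T))
  [3] F ∧ ((T ∧ T) ∨ (F ∧ T))
  [4] F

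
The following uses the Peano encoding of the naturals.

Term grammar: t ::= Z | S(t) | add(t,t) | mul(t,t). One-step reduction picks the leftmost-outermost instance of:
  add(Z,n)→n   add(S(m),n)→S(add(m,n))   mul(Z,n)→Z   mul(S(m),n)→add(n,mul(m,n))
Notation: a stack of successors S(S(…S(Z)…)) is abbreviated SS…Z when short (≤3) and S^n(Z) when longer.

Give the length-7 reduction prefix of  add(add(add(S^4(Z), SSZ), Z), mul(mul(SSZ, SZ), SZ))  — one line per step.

  start: add(add(add(S^4(Z), SSZ), Z), mul(mul(SSZ, SZ), SZ))
  →1  add(add(S(add(SSSZ, SSZ)), Z), mul(mul(SSZ, SZ), SZ))
  →2  add(S(add(add(SSSZ, SSZ), Z)), mul(mul(SSZ, SZ), SZ))
  →3  S(add(add(add(SSSZ, SSZ), Z), mul(mul(SSZ, SZ), SZ)))
  →4  S(add(add(S(add(SSZ, SSZ)), Z), mul(mul(SSZ, SZ), SZ)))
  →5  S(add(S(add(add(SSZ, SSZ), Z)), mul(mul(SSZ, SZ), SZ)))
  →6  S(S(add(add(add(SSZ, SSZ), Z), mul(mul(SSZ, SZ), SZ))))
  →7  S(S(add(add(S(add(SZ, SSZ)), Z), mul(mul(SSZ, SZ), SZ))))

Answer: after 7 steps: S(S(add(add(S(add(SZ, SSZ)), Z), mul(mul(SSZ, SZ), SZ))))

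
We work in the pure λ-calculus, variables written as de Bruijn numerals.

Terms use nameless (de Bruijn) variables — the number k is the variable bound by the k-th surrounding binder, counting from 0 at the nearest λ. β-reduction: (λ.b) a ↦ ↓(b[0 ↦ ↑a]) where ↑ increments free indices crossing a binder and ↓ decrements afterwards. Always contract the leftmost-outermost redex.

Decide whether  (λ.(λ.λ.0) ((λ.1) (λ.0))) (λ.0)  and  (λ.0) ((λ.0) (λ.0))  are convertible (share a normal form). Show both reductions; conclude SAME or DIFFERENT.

Term A:
  start: (λ.(λ.λ.0) ((λ.1) (λ.0))) (λ.0)
  →1  (λ.λ.0) ((λ.λ.0) (λ.0))
  →2  λ.0

Term B:
  start: (λ.0) ((λ.0) (λ.0))
  →1  (λ.0) (λ.0)
  →2  λ.0

Answer: SAME — A ⇓ λ.0, B ⇓ λ.0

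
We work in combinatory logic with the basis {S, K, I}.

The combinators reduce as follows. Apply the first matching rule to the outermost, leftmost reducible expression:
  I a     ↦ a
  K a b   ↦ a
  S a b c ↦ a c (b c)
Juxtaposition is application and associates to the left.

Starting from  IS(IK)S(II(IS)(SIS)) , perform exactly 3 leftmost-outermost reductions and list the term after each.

  start: IS(IK)S(II(IS)(SIS))
  [1] S(IK)S(II(IS)(SIS))
  [2] IK(II(IS)(SIS))(S(II(IS)(SIS)))
  [3] K(II(IS)(SIS))(S(II(IS)(SIS)))

Answer: after 3 steps: K(II(IS)(SIS))(S(II(IS)(SIS)))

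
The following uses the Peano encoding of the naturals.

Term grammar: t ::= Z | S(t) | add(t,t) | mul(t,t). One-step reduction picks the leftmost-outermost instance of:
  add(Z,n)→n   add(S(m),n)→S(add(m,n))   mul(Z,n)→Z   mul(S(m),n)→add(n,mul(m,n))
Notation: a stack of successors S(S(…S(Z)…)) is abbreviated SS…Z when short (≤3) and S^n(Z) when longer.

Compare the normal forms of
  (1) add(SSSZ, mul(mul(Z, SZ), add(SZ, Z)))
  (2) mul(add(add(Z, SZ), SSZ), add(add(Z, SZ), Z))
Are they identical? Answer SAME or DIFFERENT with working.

Answer: SAME — A ⇓ SSSZ, B ⇓ SSSZ

Derivation:
Term A:
  start: add(SSSZ, mul(mul(Z, SZ), add(SZ, Z)))
  step 1: S(add(SSZ, mul(mul(Z, SZ), add(SZ, Z))))
  step 2: S(S(add(SZ, mul(mul(Z, SZ), add(SZ, Z)))))
  step 3: S(S(S(add(Z, mul(mul(Z, SZ), add(SZ, Z))))))
  step 4: S(S(S(mul(mul(Z, SZ), add(SZ, Z)))))
  step 5: S(S(S(mul(Z, add(SZ, Z)))))
  step 6: SSSZ

Term B:
  start: mul(add(add(Z, SZ), SSZ), add(add(Z, SZ), Z))
  step 1: mul(add(SZ, SSZ), add(add(Z, SZ), Z))
  step 2: mul(S(add(Z, SSZ)), add(add(Z, SZ), Z))
  step 3: add(add(add(Z, SZ), Z), mul(add(Z, SSZ), add(add(Z, SZ), Z)))
  step 4: add(add(SZ, Z), mul(add(Z, SSZ), add(add(Z, SZ), Z)))
  step 5: add(S(add(Z, Z)), mul(add(Z, SSZ), add(add(Z, SZ), Z)))
  step 6: S(add(add(Z, Z), mul(add(Z, SSZ), add(add(Z, SZ), Z))))
  step 7: S(add(Z, mul(add(Z, SSZ), add(add(Z, SZ), Z))))
  step 8: S(mul(add(Z, SSZ), add(add(Z, SZ), Z)))
  step 9: S(mul(SSZ, add(add(Z, SZ), Z)))
  step 10: S(add(add(add(Z, SZ), Z), mul(SZ, add(add(Z, SZ), Z))))
  step 11: S(add(add(SZ, Z), mul(SZ, add(add(Z, SZ), Z))))
  step 12: S(add(S(add(Z, Z)), mul(SZ, add(add(Z, SZ), Z))))
  step 13: S(S(add(add(Z, Z), mul(SZ, add(add(Z, SZ), Z)))))
  step 14: S(S(add(Z, mul(SZ, add(add(Z, SZ), Z)))))
  step 15: S(S(mul(SZ, add(add(Z, SZ), Z))))
  step 16: S(S(add(add(add(Z, SZ), Z), mul(Z, add(add(Z, SZ), Z)))))
  step 17: S(S(add(add(SZ, Z), mul(Z, add(add(Z, SZ), Z)))))
  step 18: S(S(add(S(add(Z, Z)), mul(Z, add(add(Z, SZ), Z)))))
  step 19: S(S(S(add(add(Z, Z), mul(Z, add(add(Z, SZ), Z))))))
  step 20: S(S(S(add(Z, mul(Z, add(add(Z, SZ), Z))))))
  step 21: S(S(S(mul(Z, add(add(Z, SZ), Z)))))
  step 22: SSSZ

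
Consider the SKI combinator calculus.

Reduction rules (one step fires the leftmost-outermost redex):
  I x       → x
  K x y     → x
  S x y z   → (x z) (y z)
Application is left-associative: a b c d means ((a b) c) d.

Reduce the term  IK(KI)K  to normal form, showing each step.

Answer: normal form = KI  (in 2 steps)

Reduction:
  start: IK(KI)K
  →1  K(KI)K
  →2  KI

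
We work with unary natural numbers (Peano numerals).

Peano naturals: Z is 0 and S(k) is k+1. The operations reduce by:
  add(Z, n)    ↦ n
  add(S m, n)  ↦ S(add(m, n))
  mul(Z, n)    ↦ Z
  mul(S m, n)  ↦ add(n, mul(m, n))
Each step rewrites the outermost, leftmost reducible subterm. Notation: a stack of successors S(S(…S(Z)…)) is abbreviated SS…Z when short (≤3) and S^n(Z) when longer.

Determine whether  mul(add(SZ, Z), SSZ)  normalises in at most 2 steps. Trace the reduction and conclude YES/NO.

Answer: NO — after 2 steps the term is add(SSZ, mul(add(Z, Z), SSZ)), not yet normal

Derivation:
  start: mul(add(SZ, Z), SSZ)
  [1] mul(S(add(Z, Z)), SSZ)
  [2] add(SSZ, mul(add(Z, Z), SSZ))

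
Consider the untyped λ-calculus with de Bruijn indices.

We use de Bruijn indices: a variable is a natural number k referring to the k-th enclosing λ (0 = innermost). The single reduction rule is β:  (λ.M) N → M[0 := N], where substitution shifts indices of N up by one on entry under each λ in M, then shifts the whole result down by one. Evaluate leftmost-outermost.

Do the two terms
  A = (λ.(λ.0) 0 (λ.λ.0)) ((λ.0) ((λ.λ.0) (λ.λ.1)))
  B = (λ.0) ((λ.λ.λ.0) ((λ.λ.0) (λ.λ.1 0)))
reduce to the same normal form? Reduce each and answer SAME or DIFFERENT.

Term A:
  start: (λ.(λ.0) 0 (λ.λ.0)) ((λ.0) ((λ.λ.0) (λ.λ.1)))
  step 1: (λ.0) ((λ.0) ((λ.λ.0) (λ.λ.1))) (λ.λ.0)
  step 2: (λ.0) ((λ.λ.0) (λ.λ.1)) (λ.λ.0)
  step 3: (λ.λ.0) (λ.λ.1) (λ.λ.0)
  step 4: (λ.0) (λ.λ.0)
  step 5: λ.λ.0

Term B:
  start: (λ.0) ((λ.λ.λ.0) ((λ.λ.0) (λ.λ.1 0)))
  step 1: (λ.λ.λ.0) ((λ.λ.0) (λ.λ.1 0))
  step 2: λ.λ.0

Answer: SAME — A ⇓ λ.λ.0, B ⇓ λ.λ.0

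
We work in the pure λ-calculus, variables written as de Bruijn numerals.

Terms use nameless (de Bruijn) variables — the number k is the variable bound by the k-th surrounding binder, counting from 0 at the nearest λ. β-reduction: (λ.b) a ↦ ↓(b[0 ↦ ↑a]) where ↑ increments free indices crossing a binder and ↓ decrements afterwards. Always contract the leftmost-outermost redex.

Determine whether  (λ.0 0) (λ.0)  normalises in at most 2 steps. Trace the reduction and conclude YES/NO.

Answer: YES — reaches normal form λ.0 in 2 ≤ 2 steps

Derivation:
  start: (λ.0 0) (λ.0)
  →1  (λ.0) (λ.0)
  →2  λ.0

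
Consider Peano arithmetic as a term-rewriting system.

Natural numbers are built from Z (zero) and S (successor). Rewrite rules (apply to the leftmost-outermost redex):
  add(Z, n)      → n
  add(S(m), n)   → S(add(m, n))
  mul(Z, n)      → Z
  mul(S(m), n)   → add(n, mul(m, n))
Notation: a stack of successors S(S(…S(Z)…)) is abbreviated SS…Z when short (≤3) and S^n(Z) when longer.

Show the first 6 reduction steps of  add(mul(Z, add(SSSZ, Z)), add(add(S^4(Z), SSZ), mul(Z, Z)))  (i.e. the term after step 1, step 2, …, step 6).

  start: add(mul(Z, add(SSSZ, Z)), add(add(S^4(Z), SSZ), mul(Z, Z)))
  →1  add(Z, add(add(S^4(Z), SSZ), mul(Z, Z)))
  →2  add(add(S^4(Z), SSZ), mul(Z, Z))
  →3  add(S(add(SSSZ, SSZ)), mul(Z, Z))
  →4  S(add(add(SSSZ, SSZ), mul(Z, Z)))
  →5  S(add(S(add(SSZ, SSZ)), mul(Z, Z)))
  →6  S(S(add(add(SSZ, SSZ), mul(Z, Z))))

Answer: after 6 steps: S(S(add(add(SSZ, SSZ), mul(Z, Z))))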